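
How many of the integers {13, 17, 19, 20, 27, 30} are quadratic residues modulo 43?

(13/43) = +1 → QR.
(17/43) = +1 → QR.
(19/43) = -1 → non-residue.
(20/43) = -1 → non-residue.
(27/43) = -1 → non-residue.
(30/43) = -1 → non-residue.
Total quadratic residues among the 6: 2.

2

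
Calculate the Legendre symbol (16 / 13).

First reduce: 16 ≡ 3 (mod 13).
Reciprocity: 3 ≡ 3 and 13 ≡ 1 (mod 4), so (3/13) = +(13/3).
Reduce top mod 3: now compute (1/3).
Reached (1/3) = 1. Collecting the sign flips along the way, the symbol is +1.

1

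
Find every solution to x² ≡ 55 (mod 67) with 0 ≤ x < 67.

16, 51

Since 67 ≡ 3 (mod 4), a square root of 55 is 55^((67+1)/4) = 55^17 mod 67.
Repeated squaring: 55^2≡10, 55^4≡33, 55^8≡17, 55^16≡21 (mod 67).
55^17 = 55^(16+1) ≡ 16 (mod 67).
Check: 16² = 256 ≡ 55 (mod 67). The two roots are 16 and 51.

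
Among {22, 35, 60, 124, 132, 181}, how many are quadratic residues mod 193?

2

(22/193) = -1 → non-residue.
(35/193) = -1 → non-residue.
(60/193) = -1 → non-residue.
(124/193) = +1 → QR.
(132/193) = -1 → non-residue.
(181/193) = +1 → QR.
Total quadratic residues among the 6: 2.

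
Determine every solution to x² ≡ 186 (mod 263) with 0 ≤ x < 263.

Since 263 ≡ 3 (mod 4), a square root of 186 is 186^((263+1)/4) = 186^66 mod 263.
Repeated squaring: 186^2≡143, 186^4≡198, 186^8≡17, 186^16≡26, 186^32≡150, 186^64≡145 (mod 263).
186^66 = 186^(64+2) ≡ 221 (mod 263).
Check: 221² = 48841 ≡ 186 (mod 263). The two roots are 42 and 221.

42, 221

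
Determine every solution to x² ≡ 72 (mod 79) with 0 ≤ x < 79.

25, 54

Since 79 ≡ 3 (mod 4), a square root of 72 is 72^((79+1)/4) = 72^20 mod 79.
Repeated squaring: 72^2≡49, 72^4≡31, 72^8≡13, 72^16≡11 (mod 79).
72^20 = 72^(16+4) ≡ 25 (mod 79).
Check: 25² = 625 ≡ 72 (mod 79). The two roots are 25 and 54.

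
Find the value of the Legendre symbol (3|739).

Euler's criterion: (3/739) ≡ 3^369 (mod 739).
3^2 ≡ 9 (mod 739)
3^4 ≡ 81 (mod 739)
3^8 ≡ 649 (mod 739)
3^16 ≡ 710 (mod 739)
3^32 ≡ 102 (mod 739)
3^64 ≡ 58 (mod 739)
3^128 ≡ 408 (mod 739)
3^256 ≡ 189 (mod 739)
3^369 = 3^(256+64+32+16+1) ≡ 738 (mod 739).
Result is 738 ≡ −1, so (3/739) = −1.

-1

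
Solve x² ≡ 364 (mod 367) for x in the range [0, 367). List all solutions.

Since 367 ≡ 3 (mod 4), a square root of 364 is 364^((367+1)/4) = 364^92 mod 367.
Repeated squaring: 364^2≡9, 364^4≡81, 364^8≡322, 364^16≡190, 364^32≡134, 364^64≡340 (mod 367).
364^92 = 364^(64+16+8+4) ≡ 200 (mod 367).
Check: 200² = 40000 ≡ 364 (mod 367). The two roots are 167 and 200.

167, 200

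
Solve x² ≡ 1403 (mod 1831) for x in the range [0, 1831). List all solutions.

815, 1016

Since 1831 ≡ 3 (mod 4), a square root of 1403 is 1403^((1831+1)/4) = 1403^458 mod 1831.
Repeated squaring: 1403^2≡84, 1403^4≡1563, 1403^8≡415, 1403^16≡111, 1403^32≡1335, 1403^64≡662, 1403^128≡635, 1403^256≡405 (mod 1831).
1403^458 = 1403^(256+128+64+8+2) ≡ 1016 (mod 1831).
Check: 1016² = 1032256 ≡ 1403 (mod 1831). The two roots are 815 and 1016.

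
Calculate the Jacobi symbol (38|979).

-1

Pull out 2: since 979 ≡ 3 (mod 8), (2/979) = -1.
Reciprocity: 19 ≡ 3 and 979 ≡ 3 (mod 4), so (19/979) = −(979/19).
Reduce top mod 19: now compute (10/19).
Pull out 2: since 19 ≡ 3 (mod 8), (2/19) = -1.
Reciprocity: 5 ≡ 1 and 19 ≡ 3 (mod 4), so (5/19) = +(19/5).
Reduce top mod 5: now compute (4/5).
Pull out 2^2: since 5 ≡ 5 (mod 8), (2/5) = -1, so (2/5)^2 = +1.
Reached (1/5) = 1. Collecting the sign flips along the way, the symbol is -1.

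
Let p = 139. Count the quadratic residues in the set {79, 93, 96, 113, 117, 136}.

(79/139) = +1 → QR.
(93/139) = -1 → non-residue.
(96/139) = +1 → QR.
(113/139) = +1 → QR.
(117/139) = +1 → QR.
(136/139) = +1 → QR.
Total quadratic residues among the 6: 5.

5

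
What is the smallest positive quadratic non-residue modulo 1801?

11

(2/1801) = +1, so 2 is a residue.
(3/1801) = +1, so 3 is a residue.
(4/1801) = +1, so 4 is a residue.
(5/1801) = +1, so 5 is a residue.
(6/1801) = +1, so 6 is a residue.
(7/1801) = +1, so 7 is a residue.
(8/1801) = +1, so 8 is a residue.
(9/1801) = +1, so 9 is a residue.
(10/1801) = +1, so 10 is a residue.
(11/1801) = −1, so 11 is the smallest positive non-residue mod 1801.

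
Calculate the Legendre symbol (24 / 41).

Pull out 2^3: since 41 ≡ 1 (mod 8), (2/41) = +1, so (2/41)^3 = +1.
Reciprocity: 3 ≡ 3 and 41 ≡ 1 (mod 4), so (3/41) = +(41/3).
Reduce top mod 3: now compute (2/3).
Pull out 2: since 3 ≡ 3 (mod 8), (2/3) = -1.
Reached (1/3) = 1. Collecting the sign flips along the way, the symbol is -1.

-1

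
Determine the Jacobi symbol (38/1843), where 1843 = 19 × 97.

Pull out 2: since 1843 ≡ 3 (mod 8), (2/1843) = -1.
Reciprocity: 19 ≡ 3 and 1843 ≡ 3 (mod 4), so (19/1843) = −(1843/19).
Reduce top mod 19: now compute (0/19).
Top reduces to 0: gcd > 1, so the symbol is 0.

0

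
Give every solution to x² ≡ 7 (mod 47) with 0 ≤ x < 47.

17, 30

Since 47 ≡ 3 (mod 4), a square root of 7 is 7^((47+1)/4) = 7^12 mod 47.
Repeated squaring: 7^2≡2, 7^4≡4, 7^8≡16 (mod 47).
7^12 = 7^(8+4) ≡ 17 (mod 47).
Check: 17² = 289 ≡ 7 (mod 47). The two roots are 17 and 30.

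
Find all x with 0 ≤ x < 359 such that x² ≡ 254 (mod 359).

Since 359 ≡ 3 (mod 4), a square root of 254 is 254^((359+1)/4) = 254^90 mod 359.
Repeated squaring: 254^2≡255, 254^4≡46, 254^8≡321, 254^16≡8, 254^32≡64, 254^64≡147 (mod 359).
254^90 = 254^(64+16+8+2) ≡ 297 (mod 359).
Check: 297² = 88209 ≡ 254 (mod 359). The two roots are 62 and 297.

62, 297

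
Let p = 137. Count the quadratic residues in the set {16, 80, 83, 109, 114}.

(16/137) = +1 → QR.
(80/137) = -1 → non-residue.
(83/137) = -1 → non-residue.
(109/137) = +1 → QR.
(114/137) = -1 → non-residue.
Total quadratic residues among the 5: 2.

2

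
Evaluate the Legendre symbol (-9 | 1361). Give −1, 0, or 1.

1

First reduce: -9 ≡ 1352 (mod 1361).
Pull out 2^3: since 1361 ≡ 1 (mod 8), (2/1361) = +1, so (2/1361)^3 = +1.
Reciprocity: 169 ≡ 1 and 1361 ≡ 1 (mod 4), so (169/1361) = +(1361/169).
Reduce top mod 169: now compute (9/169).
Reciprocity: 9 ≡ 1 and 169 ≡ 1 (mod 4), so (9/169) = +(169/9).
Reduce top mod 9: now compute (7/9).
Reciprocity: 7 ≡ 3 and 9 ≡ 1 (mod 4), so (7/9) = +(9/7).
Reduce top mod 7: now compute (2/7).
Pull out 2: since 7 ≡ 7 (mod 8), (2/7) = +1.
Reached (1/7) = 1. Collecting the sign flips along the way, the symbol is +1.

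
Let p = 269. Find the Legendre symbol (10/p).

Euler's criterion: (10/269) ≡ 10^134 (mod 269).
10^2 ≡ 100 (mod 269)
10^4 ≡ 47 (mod 269)
10^8 ≡ 57 (mod 269)
10^16 ≡ 21 (mod 269)
10^32 ≡ 172 (mod 269)
10^64 ≡ 263 (mod 269)
10^128 ≡ 36 (mod 269)
10^134 = 10^(128+4+2) ≡ 268 (mod 269).
Result is 268 ≡ −1, so (10/269) = −1.

-1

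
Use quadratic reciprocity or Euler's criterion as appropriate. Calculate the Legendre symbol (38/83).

1

Pull out 2: since 83 ≡ 3 (mod 8), (2/83) = -1.
Reciprocity: 19 ≡ 3 and 83 ≡ 3 (mod 4), so (19/83) = −(83/19).
Reduce top mod 19: now compute (7/19).
Reciprocity: 7 ≡ 3 and 19 ≡ 3 (mod 4), so (7/19) = −(19/7).
Reduce top mod 7: now compute (5/7).
Reciprocity: 5 ≡ 1 and 7 ≡ 3 (mod 4), so (5/7) = +(7/5).
Reduce top mod 5: now compute (2/5).
Pull out 2: since 5 ≡ 5 (mod 8), (2/5) = -1.
Reached (1/5) = 1. Collecting the sign flips along the way, the symbol is +1.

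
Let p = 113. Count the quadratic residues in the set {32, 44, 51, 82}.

(32/113) = +1 → QR.
(44/113) = +1 → QR.
(51/113) = +1 → QR.
(82/113) = +1 → QR.
Total quadratic residues among the 4: 4.

4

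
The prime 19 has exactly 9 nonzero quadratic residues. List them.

1 4 5 6 7 9 11 16 17

Square k = 1,…,9 (k and 19−k give the same square):
1²=1, 2²=4, 3²=9, 4²=16, 5²≡6, 6²≡17, 7²≡11, 8²≡7, 9²≡5 (mod 19).
So the quadratic residues mod 19 are {1, 4, 5, 6, 7, 9, 11, 16, 17}.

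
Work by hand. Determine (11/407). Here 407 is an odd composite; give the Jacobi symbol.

0

Reciprocity: 11 ≡ 3 and 407 ≡ 3 (mod 4), so (11/407) = −(407/11).
Reduce top mod 11: now compute (0/11).
Top reduces to 0: gcd > 1, so the symbol is 0.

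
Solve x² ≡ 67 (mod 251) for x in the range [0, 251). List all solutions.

103, 148

Since 251 ≡ 3 (mod 4), a square root of 67 is 67^((251+1)/4) = 67^63 mod 251.
Repeated squaring: 67^2≡222, 67^4≡88, 67^8≡214, 67^16≡114, 67^32≡195 (mod 251).
67^63 = 67^(32+16+8+4+2+1) ≡ 103 (mod 251).
Check: 103² = 10609 ≡ 67 (mod 251). The two roots are 103 and 148.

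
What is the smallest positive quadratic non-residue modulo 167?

(2/167) = +1, so 2 is a residue.
(3/167) = +1, so 3 is a residue.
(4/167) = +1, so 4 is a residue.
(5/167) = −1, so 5 is the smallest positive non-residue mod 167.

5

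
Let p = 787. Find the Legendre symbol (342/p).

-1

Pull out 2: since 787 ≡ 3 (mod 8), (2/787) = -1.
Reciprocity: 171 ≡ 3 and 787 ≡ 3 (mod 4), so (171/787) = −(787/171).
Reduce top mod 171: now compute (103/171).
Reciprocity: 103 ≡ 3 and 171 ≡ 3 (mod 4), so (103/171) = −(171/103).
Reduce top mod 103: now compute (68/103).
Pull out 2^2: since 103 ≡ 7 (mod 8), (2/103) = +1, so (2/103)^2 = +1.
Reciprocity: 17 ≡ 1 and 103 ≡ 3 (mod 4), so (17/103) = +(103/17).
Reduce top mod 17: now compute (1/17).
Reached (1/17) = 1. Collecting the sign flips along the way, the symbol is -1.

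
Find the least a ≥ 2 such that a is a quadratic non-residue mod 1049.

3

(2/1049) = +1, so 2 is a residue.
(3/1049) = −1, so 3 is the smallest positive non-residue mod 1049.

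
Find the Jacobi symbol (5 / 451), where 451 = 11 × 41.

Reciprocity: 5 ≡ 1 and 451 ≡ 3 (mod 4), so (5/451) = +(451/5).
Reduce top mod 5: now compute (1/5).
Reached (1/5) = 1. Collecting the sign flips along the way, the symbol is +1.

1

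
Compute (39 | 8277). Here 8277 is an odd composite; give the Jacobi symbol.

0

Reciprocity: 39 ≡ 3 and 8277 ≡ 1 (mod 4), so (39/8277) = +(8277/39).
Reduce top mod 39: now compute (9/39).
Reciprocity: 9 ≡ 1 and 39 ≡ 3 (mod 4), so (9/39) = +(39/9).
Reduce top mod 9: now compute (3/9).
Reciprocity: 3 ≡ 3 and 9 ≡ 1 (mod 4), so (3/9) = +(9/3).
Reduce top mod 3: now compute (0/3).
Top reduces to 0: gcd > 1, so the symbol is 0.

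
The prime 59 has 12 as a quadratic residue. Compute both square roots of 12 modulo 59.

22, 37

Since 59 ≡ 3 (mod 4), a square root of 12 is 12^((59+1)/4) = 12^15 mod 59.
Repeated squaring: 12^2≡26, 12^4≡27, 12^8≡21 (mod 59).
12^15 = 12^(8+4+2+1) ≡ 22 (mod 59).
Check: 22² = 484 ≡ 12 (mod 59). The two roots are 22 and 37.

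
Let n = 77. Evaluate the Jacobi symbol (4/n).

1

Pull out 2^2: since 77 ≡ 5 (mod 8), (2/77) = -1, so (2/77)^2 = +1.
Reached (1/77) = 1. Collecting the sign flips along the way, the symbol is +1.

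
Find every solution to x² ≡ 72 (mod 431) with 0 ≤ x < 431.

165, 266

Since 431 ≡ 3 (mod 4), a square root of 72 is 72^((431+1)/4) = 72^108 mod 431.
Repeated squaring: 72^2≡12, 72^4≡144, 72^8≡48, 72^16≡149, 72^32≡220, 72^64≡128 (mod 431).
72^108 = 72^(64+32+8+4) ≡ 165 (mod 431).
Check: 165² = 27225 ≡ 72 (mod 431). The two roots are 165 and 266.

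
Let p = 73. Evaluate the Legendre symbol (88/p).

-1

Euler's criterion: (88/73) ≡ 15^36 (mod 73).
15^2 ≡ 6 (mod 73)
15^4 ≡ 36 (mod 73)
15^8 ≡ 55 (mod 73)
15^16 ≡ 32 (mod 73)
15^32 ≡ 2 (mod 73)
15^36 = 15^(32+4) ≡ 72 (mod 73).
Result is 72 ≡ −1, so (88/73) = −1.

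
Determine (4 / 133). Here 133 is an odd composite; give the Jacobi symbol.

Pull out 2^2: since 133 ≡ 5 (mod 8), (2/133) = -1, so (2/133)^2 = +1.
Reached (1/133) = 1. Collecting the sign flips along the way, the symbol is +1.

1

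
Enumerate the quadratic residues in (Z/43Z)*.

1, 4, 6, 9, 10, 11, 13, 14, 15, 16, 17, 21, 23, 24, 25, 31, 35, 36, 38, 40, 41

Square k = 1,…,21 (k and 43−k give the same square):
1²=1, 2²=4, 3²=9, 4²=16, 5²=25, 6²=36, 7²≡6, 8²≡21, 9²≡38, 10²≡14, 11²≡35, 12²≡15, 13²≡40, 14²≡24, 15²≡10, 16²≡41, 17²≡31, 18²≡23, 19²≡17, 20²≡13, 21²≡11 (mod 43).
So the quadratic residues mod 43 are {1, 4, 6, 9, 10, 11, 13, 14, 15, 16, 17, 21, 23, 24, 25, 31, 35, 36, 38, 40, 41}.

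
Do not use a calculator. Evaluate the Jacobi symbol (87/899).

0

Reciprocity: 87 ≡ 3 and 899 ≡ 3 (mod 4), so (87/899) = −(899/87).
Reduce top mod 87: now compute (29/87).
Reciprocity: 29 ≡ 1 and 87 ≡ 3 (mod 4), so (29/87) = +(87/29).
Reduce top mod 29: now compute (0/29).
Top reduces to 0: gcd > 1, so the symbol is 0.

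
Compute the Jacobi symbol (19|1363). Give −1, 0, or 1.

1

Reciprocity: 19 ≡ 3 and 1363 ≡ 3 (mod 4), so (19/1363) = −(1363/19).
Reduce top mod 19: now compute (14/19).
Pull out 2: since 19 ≡ 3 (mod 8), (2/19) = -1.
Reciprocity: 7 ≡ 3 and 19 ≡ 3 (mod 4), so (7/19) = −(19/7).
Reduce top mod 7: now compute (5/7).
Reciprocity: 5 ≡ 1 and 7 ≡ 3 (mod 4), so (5/7) = +(7/5).
Reduce top mod 5: now compute (2/5).
Pull out 2: since 5 ≡ 5 (mod 8), (2/5) = -1.
Reached (1/5) = 1. Collecting the sign flips along the way, the symbol is +1.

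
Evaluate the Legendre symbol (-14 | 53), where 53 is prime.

First reduce: -14 ≡ 39 (mod 53).
Reciprocity: 39 ≡ 3 and 53 ≡ 1 (mod 4), so (39/53) = +(53/39).
Reduce top mod 39: now compute (14/39).
Pull out 2: since 39 ≡ 7 (mod 8), (2/39) = +1.
Reciprocity: 7 ≡ 3 and 39 ≡ 3 (mod 4), so (7/39) = −(39/7).
Reduce top mod 7: now compute (4/7).
Pull out 2^2: since 7 ≡ 7 (mod 8), (2/7) = +1, so (2/7)^2 = +1.
Reached (1/7) = 1. Collecting the sign flips along the way, the symbol is -1.

-1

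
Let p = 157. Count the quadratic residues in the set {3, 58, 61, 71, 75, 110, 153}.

6

(3/157) = +1 → QR.
(58/157) = +1 → QR.
(61/157) = -1 → non-residue.
(71/157) = +1 → QR.
(75/157) = +1 → QR.
(110/157) = +1 → QR.
(153/157) = +1 → QR.
Total quadratic residues among the 7: 6.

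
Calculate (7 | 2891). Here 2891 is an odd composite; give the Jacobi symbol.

Reciprocity: 7 ≡ 3 and 2891 ≡ 3 (mod 4), so (7/2891) = −(2891/7).
Reduce top mod 7: now compute (0/7).
Top reduces to 0: gcd > 1, so the symbol is 0.

0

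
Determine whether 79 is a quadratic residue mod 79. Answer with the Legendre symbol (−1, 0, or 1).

First reduce: 79 ≡ 0 (mod 79).
Top reduces to 0: gcd > 1, so the symbol is 0.

0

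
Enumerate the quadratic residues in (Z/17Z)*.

1 2 4 8 9 13 15 16

Square k = 1,…,8 (k and 17−k give the same square):
1²=1, 2²=4, 3²=9, 4²=16, 5²≡8, 6²≡2, 7²≡15, 8²≡13 (mod 17).
So the quadratic residues mod 17 are {1, 2, 4, 8, 9, 13, 15, 16}.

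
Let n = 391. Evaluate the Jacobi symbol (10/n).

Pull out 2: since 391 ≡ 7 (mod 8), (2/391) = +1.
Reciprocity: 5 ≡ 1 and 391 ≡ 3 (mod 4), so (5/391) = +(391/5).
Reduce top mod 5: now compute (1/5).
Reached (1/5) = 1. Collecting the sign flips along the way, the symbol is +1.

1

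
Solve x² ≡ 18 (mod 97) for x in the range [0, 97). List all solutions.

97 ≡ 1 (mod 4), so we find a root by search.
Trying successive values, 42² = 1764 ≡ 18 (mod 97). The other root is 97 − 42 = 55.

42, 55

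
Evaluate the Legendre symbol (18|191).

Euler's criterion: (18/191) ≡ 18^95 (mod 191).
18^2 ≡ 133 (mod 191)
18^4 ≡ 117 (mod 191)
18^8 ≡ 128 (mod 191)
18^16 ≡ 149 (mod 191)
18^32 ≡ 45 (mod 191)
18^64 ≡ 115 (mod 191)
18^95 = 18^(64+16+8+4+2+1) ≡ 1 (mod 191).
Result is 1, so (18/191) = 1.

1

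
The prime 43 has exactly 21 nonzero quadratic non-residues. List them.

Square k = 1,…,21 (k and 43−k give the same square):
1²=1, 2²=4, 3²=9, 4²=16, 5²=25, 6²=36, 7²≡6, 8²≡21, 9²≡38, 10²≡14, 11²≡35, 12²≡15, 13²≡40, 14²≡24, 15²≡10, 16²≡41, 17²≡31, 18²≡23, 19²≡17, 20²≡13, 21²≡11 (mod 43).
The residues are {1, 4, 6, 9, 10, 11, 13, 14, 15, 16, 17, 21, 23, 24, 25, 31, 35, 36, 38, 40, 41}; the non-residues are the remaining 21 nonzero classes.

2,3,5,7,8,12,18,19,20,22,26,27,28,29,30,32,33,34,37,39,42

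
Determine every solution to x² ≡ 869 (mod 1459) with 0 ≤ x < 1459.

671, 788

Since 1459 ≡ 3 (mod 4), a square root of 869 is 869^((1459+1)/4) = 869^365 mod 1459.
Repeated squaring: 869^2≡858, 869^4≡828, 869^8≡1313, 869^16≡890, 869^32≡1322, 869^64≡1261, 869^128≡1270, 869^256≡705 (mod 1459).
869^365 = 869^(256+64+32+8+4+1) ≡ 671 (mod 1459).
Check: 671² = 450241 ≡ 869 (mod 1459). The two roots are 671 and 788.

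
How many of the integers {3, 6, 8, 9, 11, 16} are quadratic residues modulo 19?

4

(3/19) = -1 → non-residue.
(6/19) = +1 → QR.
(8/19) = -1 → non-residue.
(9/19) = +1 → QR.
(11/19) = +1 → QR.
(16/19) = +1 → QR.
Total quadratic residues among the 6: 4.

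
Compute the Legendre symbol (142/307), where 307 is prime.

Pull out 2: since 307 ≡ 3 (mod 8), (2/307) = -1.
Reciprocity: 71 ≡ 3 and 307 ≡ 3 (mod 4), so (71/307) = −(307/71).
Reduce top mod 71: now compute (23/71).
Reciprocity: 23 ≡ 3 and 71 ≡ 3 (mod 4), so (23/71) = −(71/23).
Reduce top mod 23: now compute (2/23).
Pull out 2: since 23 ≡ 7 (mod 8), (2/23) = +1.
Reached (1/23) = 1. Collecting the sign flips along the way, the symbol is -1.

-1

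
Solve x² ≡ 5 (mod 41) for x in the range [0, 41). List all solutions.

41 ≡ 1 (mod 4), so we find a root by search.
Trying successive values, 13² = 169 ≡ 5 (mod 41). The other root is 41 − 13 = 28.

13, 28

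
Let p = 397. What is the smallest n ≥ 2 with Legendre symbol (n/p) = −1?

(2/397) = −1, so 2 is the smallest positive non-residue mod 397.

2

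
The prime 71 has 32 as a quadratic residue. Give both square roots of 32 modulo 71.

23, 48

Since 71 ≡ 3 (mod 4), a square root of 32 is 32^((71+1)/4) = 32^18 mod 71.
Repeated squaring: 32^2≡30, 32^4≡48, 32^8≡32, 32^16≡30 (mod 71).
32^18 = 32^(16+2) ≡ 48 (mod 71).
Check: 48² = 2304 ≡ 32 (mod 71). The two roots are 23 and 48.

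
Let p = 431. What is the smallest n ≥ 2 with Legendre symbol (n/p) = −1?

(2/431) = +1, so 2 is a residue.
(3/431) = +1, so 3 is a residue.
(4/431) = +1, so 4 is a residue.
(5/431) = +1, so 5 is a residue.
(6/431) = +1, so 6 is a residue.
(7/431) = −1, so 7 is the smallest positive non-residue mod 431.

7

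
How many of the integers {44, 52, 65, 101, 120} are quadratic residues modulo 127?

3

(44/127) = +1 → QR.
(52/127) = +1 → QR.
(65/127) = -1 → non-residue.
(101/127) = -1 → non-residue.
(120/127) = +1 → QR.
Total quadratic residues among the 5: 3.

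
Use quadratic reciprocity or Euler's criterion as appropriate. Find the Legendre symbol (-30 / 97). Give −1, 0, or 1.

Euler's criterion: (-30/97) ≡ 67^48 (mod 97).
67^2 ≡ 27 (mod 97)
67^4 ≡ 50 (mod 97)
67^8 ≡ 75 (mod 97)
67^16 ≡ 96 (mod 97)
67^32 ≡ 1 (mod 97)
67^48 = 67^(32+16) ≡ 96 (mod 97).
Result is 96 ≡ −1, so (-30/97) = −1.

-1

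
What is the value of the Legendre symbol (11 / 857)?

-1

Reciprocity: 11 ≡ 3 and 857 ≡ 1 (mod 4), so (11/857) = +(857/11).
Reduce top mod 11: now compute (10/11).
Pull out 2: since 11 ≡ 3 (mod 8), (2/11) = -1.
Reciprocity: 5 ≡ 1 and 11 ≡ 3 (mod 4), so (5/11) = +(11/5).
Reduce top mod 5: now compute (1/5).
Reached (1/5) = 1. Collecting the sign flips along the way, the symbol is -1.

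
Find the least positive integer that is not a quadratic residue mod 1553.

(2/1553) = +1, so 2 is a residue.
(3/1553) = −1, so 3 is the smallest positive non-residue mod 1553.

3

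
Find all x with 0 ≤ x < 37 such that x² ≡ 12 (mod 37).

37 ≡ 1 (mod 4), so we find a root by search.
Trying successive values, 7² = 49 ≡ 12 (mod 37). The other root is 37 − 7 = 30.

7, 30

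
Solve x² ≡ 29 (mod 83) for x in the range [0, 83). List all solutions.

Since 83 ≡ 3 (mod 4), a square root of 29 is 29^((83+1)/4) = 29^21 mod 83.
Repeated squaring: 29^2≡11, 29^4≡38, 29^8≡33, 29^16≡10 (mod 83).
29^21 = 29^(16+4+1) ≡ 64 (mod 83).
Check: 64² = 4096 ≡ 29 (mod 83). The two roots are 19 and 64.

19, 64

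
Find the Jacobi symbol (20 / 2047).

-1

Pull out 2^2: since 2047 ≡ 7 (mod 8), (2/2047) = +1, so (2/2047)^2 = +1.
Reciprocity: 5 ≡ 1 and 2047 ≡ 3 (mod 4), so (5/2047) = +(2047/5).
Reduce top mod 5: now compute (2/5).
Pull out 2: since 5 ≡ 5 (mod 8), (2/5) = -1.
Reached (1/5) = 1. Collecting the sign flips along the way, the symbol is -1.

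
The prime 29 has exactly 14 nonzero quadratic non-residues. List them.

Square k = 1,…,14 (k and 29−k give the same square):
1²=1, 2²=4, 3²=9, 4²=16, 5²=25, 6²≡7, 7²≡20, 8²≡6, 9²≡23, 10²≡13, 11²≡5, 12²≡28, 13²≡24, 14²≡22 (mod 29).
The residues are {1, 4, 5, 6, 7, 9, 13, 16, 20, 22, 23, 24, 25, 28}; the non-residues are the remaining 14 nonzero classes.

2 3 8 10 11 12 14 15 17 18 19 21 26 27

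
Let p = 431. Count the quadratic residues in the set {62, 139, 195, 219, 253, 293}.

2

(62/431) = -1 → non-residue.
(139/431) = +1 → QR.
(195/431) = -1 → non-residue.
(219/431) = -1 → non-residue.
(253/431) = +1 → QR.
(293/431) = -1 → non-residue.
Total quadratic residues among the 6: 2.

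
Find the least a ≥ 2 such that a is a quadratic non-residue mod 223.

3

(2/223) = +1, so 2 is a residue.
(3/223) = −1, so 3 is the smallest positive non-residue mod 223.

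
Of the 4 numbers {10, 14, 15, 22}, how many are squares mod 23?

(10/23) = -1 → non-residue.
(14/23) = -1 → non-residue.
(15/23) = -1 → non-residue.
(22/23) = -1 → non-residue.
Total quadratic residues among the 4: 0.

0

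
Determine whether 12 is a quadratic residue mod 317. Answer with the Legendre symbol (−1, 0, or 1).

Pull out 2^2: since 317 ≡ 5 (mod 8), (2/317) = -1, so (2/317)^2 = +1.
Reciprocity: 3 ≡ 3 and 317 ≡ 1 (mod 4), so (3/317) = +(317/3).
Reduce top mod 3: now compute (2/3).
Pull out 2: since 3 ≡ 3 (mod 8), (2/3) = -1.
Reached (1/3) = 1. Collecting the sign flips along the way, the symbol is -1.

-1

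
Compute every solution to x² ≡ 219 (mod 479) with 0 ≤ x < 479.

Since 479 ≡ 3 (mod 4), a square root of 219 is 219^((479+1)/4) = 219^120 mod 479.
Repeated squaring: 219^2≡61, 219^4≡368, 219^8≡346, 219^16≡445, 219^32≡198, 219^64≡405 (mod 479).
219^120 = 219^(64+32+16+8) ≡ 373 (mod 479).
Check: 373² = 139129 ≡ 219 (mod 479). The two roots are 106 and 373.

106, 373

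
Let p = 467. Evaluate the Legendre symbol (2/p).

-1

Euler's criterion: (2/467) ≡ 2^233 (mod 467).
2^2 ≡ 4 (mod 467)
2^4 ≡ 16 (mod 467)
2^8 ≡ 256 (mod 467)
2^16 ≡ 156 (mod 467)
2^32 ≡ 52 (mod 467)
2^64 ≡ 369 (mod 467)
2^128 ≡ 264 (mod 467)
2^233 = 2^(128+64+32+8+1) ≡ 466 (mod 467).
Result is 466 ≡ −1, so (2/467) = −1.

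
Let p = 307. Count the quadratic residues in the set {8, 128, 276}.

(8/307) = -1 → non-residue.
(128/307) = -1 → non-residue.
(276/307) = +1 → QR.
Total quadratic residues among the 3: 1.

1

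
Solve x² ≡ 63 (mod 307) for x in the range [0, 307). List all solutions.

Since 307 ≡ 3 (mod 4), a square root of 63 is 63^((307+1)/4) = 63^77 mod 307.
Repeated squaring: 63^2≡285, 63^4≡177, 63^8≡15, 63^16≡225, 63^32≡277, 63^64≡286 (mod 307).
63^77 = 63^(64+8+4+1) ≡ 129 (mod 307).
Check: 129² = 16641 ≡ 63 (mod 307). The two roots are 129 and 178.

129, 178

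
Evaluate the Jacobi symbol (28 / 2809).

1

Pull out 2^2: since 2809 ≡ 1 (mod 8), (2/2809) = +1, so (2/2809)^2 = +1.
Reciprocity: 7 ≡ 3 and 2809 ≡ 1 (mod 4), so (7/2809) = +(2809/7).
Reduce top mod 7: now compute (2/7).
Pull out 2: since 7 ≡ 7 (mod 8), (2/7) = +1.
Reached (1/7) = 1. Collecting the sign flips along the way, the symbol is +1.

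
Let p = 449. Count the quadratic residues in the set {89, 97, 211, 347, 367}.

(89/449) = +1 → QR.
(97/449) = +1 → QR.
(211/449) = -1 → non-residue.
(347/449) = +1 → QR.
(367/449) = +1 → QR.
Total quadratic residues among the 5: 4.

4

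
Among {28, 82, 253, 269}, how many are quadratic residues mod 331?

(28/331) = -1 → non-residue.
(82/331) = +1 → QR.
(253/331) = +1 → QR.
(269/331) = +1 → QR.
Total quadratic residues among the 4: 3.

3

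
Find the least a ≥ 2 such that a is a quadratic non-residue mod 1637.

2

(2/1637) = −1, so 2 is the smallest positive non-residue mod 1637.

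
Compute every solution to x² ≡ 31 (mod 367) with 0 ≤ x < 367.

Since 367 ≡ 3 (mod 4), a square root of 31 is 31^((367+1)/4) = 31^92 mod 367.
Repeated squaring: 31^2≡227, 31^4≡149, 31^8≡181, 31^16≡98, 31^32≡62, 31^64≡174 (mod 367).
31^92 = 31^(64+16+8+4) ≡ 166 (mod 367).
Check: 166² = 27556 ≡ 31 (mod 367). The two roots are 166 and 201.

166, 201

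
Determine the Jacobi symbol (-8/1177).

First reduce: -8 ≡ 1169 (mod 1177).
Reciprocity: 1169 ≡ 1 and 1177 ≡ 1 (mod 4), so (1169/1177) = +(1177/1169).
Reduce top mod 1169: now compute (8/1169).
Pull out 2^3: since 1169 ≡ 1 (mod 8), (2/1169) = +1, so (2/1169)^3 = +1.
Reached (1/1169) = 1. Collecting the sign flips along the way, the symbol is +1.

1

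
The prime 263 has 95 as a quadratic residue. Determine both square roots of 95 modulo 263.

44, 219

Since 263 ≡ 3 (mod 4), a square root of 95 is 95^((263+1)/4) = 95^66 mod 263.
Repeated squaring: 95^2≡83, 95^4≡51, 95^8≡234, 95^16≡52, 95^32≡74, 95^64≡216 (mod 263).
95^66 = 95^(64+2) ≡ 44 (mod 263).
Check: 44² = 1936 ≡ 95 (mod 263). The two roots are 44 and 219.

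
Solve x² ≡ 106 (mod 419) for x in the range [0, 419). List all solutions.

Since 419 ≡ 3 (mod 4), a square root of 106 is 106^((419+1)/4) = 106^105 mod 419.
Repeated squaring: 106^2≡342, 106^4≡63, 106^8≡198, 106^16≡237, 106^32≡23, 106^64≡110 (mod 419).
106^105 = 106^(64+32+8+1) ≡ 189 (mod 419).
Check: 189² = 35721 ≡ 106 (mod 419). The two roots are 189 and 230.

189, 230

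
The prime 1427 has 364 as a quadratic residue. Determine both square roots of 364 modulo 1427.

Since 1427 ≡ 3 (mod 4), a square root of 364 is 364^((1427+1)/4) = 364^357 mod 1427.
Repeated squaring: 364^2≡1212, 364^4≡561, 364^8≡781, 364^16≡632, 364^32≡1291, 364^64≡1372, 364^128≡171, 364^256≡701 (mod 1427).
364^357 = 364^(256+64+32+4+1) ≡ 490 (mod 1427).
Check: 490² = 240100 ≡ 364 (mod 1427). The two roots are 490 and 937.

490, 937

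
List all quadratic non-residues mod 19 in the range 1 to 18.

Square k = 1,…,9 (k and 19−k give the same square):
1²=1, 2²=4, 3²=9, 4²=16, 5²≡6, 6²≡17, 7²≡11, 8²≡7, 9²≡5 (mod 19).
The residues are {1, 4, 5, 6, 7, 9, 11, 16, 17}; the non-residues are the remaining 9 nonzero classes.

2, 3, 8, 10, 12, 13, 14, 15, 18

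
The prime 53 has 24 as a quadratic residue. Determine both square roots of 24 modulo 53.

53 ≡ 1 (mod 4), so we find a root by search.
Trying successive values, 17² = 289 ≡ 24 (mod 53). The other root is 53 − 17 = 36.

17, 36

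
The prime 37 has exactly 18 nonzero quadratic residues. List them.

Square k = 1,…,18 (k and 37−k give the same square):
1²=1, 2²=4, 3²=9, 4²=16, 5²=25, 6²=36, 7²≡12, 8²≡27, 9²≡7, 10²≡26, 11²≡10, 12²≡33, 13²≡21, 14²≡11, 15²≡3, 16²≡34, 17²≡30, 18²≡28 (mod 37).
So the quadratic residues mod 37 are {1, 3, 4, 7, 9, 10, 11, 12, 16, 21, 25, 26, 27, 28, 30, 33, 34, 36}.

1,3,4,7,9,10,11,12,16,21,25,26,27,28,30,33,34,36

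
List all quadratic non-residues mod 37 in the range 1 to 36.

Square k = 1,…,18 (k and 37−k give the same square):
1²=1, 2²=4, 3²=9, 4²=16, 5²=25, 6²=36, 7²≡12, 8²≡27, 9²≡7, 10²≡26, 11²≡10, 12²≡33, 13²≡21, 14²≡11, 15²≡3, 16²≡34, 17²≡30, 18²≡28 (mod 37).
The residues are {1, 3, 4, 7, 9, 10, 11, 12, 16, 21, 25, 26, 27, 28, 30, 33, 34, 36}; the non-residues are the remaining 18 nonzero classes.

2,5,6,8,13,14,15,17,18,19,20,22,23,24,29,31,32,35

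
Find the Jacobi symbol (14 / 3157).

0

Pull out 2: since 3157 ≡ 5 (mod 8), (2/3157) = -1.
Reciprocity: 7 ≡ 3 and 3157 ≡ 1 (mod 4), so (7/3157) = +(3157/7).
Reduce top mod 7: now compute (0/7).
Top reduces to 0: gcd > 1, so the symbol is 0.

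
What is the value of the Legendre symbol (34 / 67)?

Pull out 2: since 67 ≡ 3 (mod 8), (2/67) = -1.
Reciprocity: 17 ≡ 1 and 67 ≡ 3 (mod 4), so (17/67) = +(67/17).
Reduce top mod 17: now compute (16/17).
Pull out 2^4: since 17 ≡ 1 (mod 8), (2/17) = +1, so (2/17)^4 = +1.
Reached (1/17) = 1. Collecting the sign flips along the way, the symbol is -1.

-1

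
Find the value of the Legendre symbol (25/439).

Euler's criterion: (25/439) ≡ 25^219 (mod 439).
25^2 ≡ 186 (mod 439)
25^4 ≡ 354 (mod 439)
25^8 ≡ 201 (mod 439)
25^16 ≡ 13 (mod 439)
25^32 ≡ 169 (mod 439)
25^64 ≡ 26 (mod 439)
25^128 ≡ 237 (mod 439)
25^219 = 25^(128+64+16+8+2+1) ≡ 1 (mod 439).
Result is 1, so (25/439) = 1.

1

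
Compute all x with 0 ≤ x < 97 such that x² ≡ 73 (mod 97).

97 ≡ 1 (mod 4), so we find a root by search.
Trying successive values, 48² = 2304 ≡ 73 (mod 97). The other root is 97 − 48 = 49.

48, 49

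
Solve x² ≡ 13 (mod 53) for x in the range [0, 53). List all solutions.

53 ≡ 1 (mod 4), so we find a root by search.
Trying successive values, 15² = 225 ≡ 13 (mod 53). The other root is 53 − 15 = 38.

15, 38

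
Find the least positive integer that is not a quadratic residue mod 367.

(2/367) = +1, so 2 is a residue.
(3/367) = −1, so 3 is the smallest positive non-residue mod 367.

3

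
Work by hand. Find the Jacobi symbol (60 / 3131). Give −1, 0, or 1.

1

Pull out 2^2: since 3131 ≡ 3 (mod 8), (2/3131) = -1, so (2/3131)^2 = +1.
Reciprocity: 15 ≡ 3 and 3131 ≡ 3 (mod 4), so (15/3131) = −(3131/15).
Reduce top mod 15: now compute (11/15).
Reciprocity: 11 ≡ 3 and 15 ≡ 3 (mod 4), so (11/15) = −(15/11).
Reduce top mod 11: now compute (4/11).
Pull out 2^2: since 11 ≡ 3 (mod 8), (2/11) = -1, so (2/11)^2 = +1.
Reached (1/11) = 1. Collecting the sign flips along the way, the symbol is +1.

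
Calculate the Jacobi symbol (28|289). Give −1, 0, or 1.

Pull out 2^2: since 289 ≡ 1 (mod 8), (2/289) = +1, so (2/289)^2 = +1.
Reciprocity: 7 ≡ 3 and 289 ≡ 1 (mod 4), so (7/289) = +(289/7).
Reduce top mod 7: now compute (2/7).
Pull out 2: since 7 ≡ 7 (mod 8), (2/7) = +1.
Reached (1/7) = 1. Collecting the sign flips along the way, the symbol is +1.

1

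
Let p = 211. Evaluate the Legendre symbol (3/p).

Reciprocity: 3 ≡ 3 and 211 ≡ 3 (mod 4), so (3/211) = −(211/3).
Reduce top mod 3: now compute (1/3).
Reached (1/3) = 1. Collecting the sign flips along the way, the symbol is -1.

-1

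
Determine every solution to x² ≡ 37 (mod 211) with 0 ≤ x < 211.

Since 211 ≡ 3 (mod 4), a square root of 37 is 37^((211+1)/4) = 37^53 mod 211.
Repeated squaring: 37^2≡103, 37^4≡59, 37^8≡105, 37^16≡53, 37^32≡66 (mod 211).
37^53 = 37^(32+16+4+1) ≡ 44 (mod 211).
Check: 44² = 1936 ≡ 37 (mod 211). The two roots are 44 and 167.

44, 167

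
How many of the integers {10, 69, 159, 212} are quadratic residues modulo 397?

(10/397) = +1 → QR.
(69/397) = +1 → QR.
(159/397) = -1 → non-residue.
(212/397) = -1 → non-residue.
Total quadratic residues among the 4: 2.

2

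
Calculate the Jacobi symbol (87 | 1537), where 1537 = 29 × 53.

0

Reciprocity: 87 ≡ 3 and 1537 ≡ 1 (mod 4), so (87/1537) = +(1537/87).
Reduce top mod 87: now compute (58/87).
Pull out 2: since 87 ≡ 7 (mod 8), (2/87) = +1.
Reciprocity: 29 ≡ 1 and 87 ≡ 3 (mod 4), so (29/87) = +(87/29).
Reduce top mod 29: now compute (0/29).
Top reduces to 0: gcd > 1, so the symbol is 0.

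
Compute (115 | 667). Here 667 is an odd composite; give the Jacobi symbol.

Reciprocity: 115 ≡ 3 and 667 ≡ 3 (mod 4), so (115/667) = −(667/115).
Reduce top mod 115: now compute (92/115).
Pull out 2^2: since 115 ≡ 3 (mod 8), (2/115) = -1, so (2/115)^2 = +1.
Reciprocity: 23 ≡ 3 and 115 ≡ 3 (mod 4), so (23/115) = −(115/23).
Reduce top mod 23: now compute (0/23).
Top reduces to 0: gcd > 1, so the symbol is 0.

0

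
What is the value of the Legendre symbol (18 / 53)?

-1

Pull out 2: since 53 ≡ 5 (mod 8), (2/53) = -1.
Reciprocity: 9 ≡ 1 and 53 ≡ 1 (mod 4), so (9/53) = +(53/9).
Reduce top mod 9: now compute (8/9).
Pull out 2^3: since 9 ≡ 1 (mod 8), (2/9) = +1, so (2/9)^3 = +1.
Reached (1/9) = 1. Collecting the sign flips along the way, the symbol is -1.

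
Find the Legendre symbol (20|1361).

Pull out 2^2: since 1361 ≡ 1 (mod 8), (2/1361) = +1, so (2/1361)^2 = +1.
Reciprocity: 5 ≡ 1 and 1361 ≡ 1 (mod 4), so (5/1361) = +(1361/5).
Reduce top mod 5: now compute (1/5).
Reached (1/5) = 1. Collecting the sign flips along the way, the symbol is +1.

1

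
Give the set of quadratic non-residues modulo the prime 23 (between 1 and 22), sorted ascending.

5,7,10,11,14,15,17,19,20,21,22

Square k = 1,…,11 (k and 23−k give the same square):
1²=1, 2²=4, 3²=9, 4²=16, 5²≡2, 6²≡13, 7²≡3, 8²≡18, 9²≡12, 10²≡8, 11²≡6 (mod 23).
The residues are {1, 2, 3, 4, 6, 8, 9, 12, 13, 16, 18}; the non-residues are the remaining 11 nonzero classes.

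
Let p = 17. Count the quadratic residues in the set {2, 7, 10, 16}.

(2/17) = +1 → QR.
(7/17) = -1 → non-residue.
(10/17) = -1 → non-residue.
(16/17) = +1 → QR.
Total quadratic residues among the 4: 2.

2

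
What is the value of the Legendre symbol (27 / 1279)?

Reciprocity: 27 ≡ 3 and 1279 ≡ 3 (mod 4), so (27/1279) = −(1279/27).
Reduce top mod 27: now compute (10/27).
Pull out 2: since 27 ≡ 3 (mod 8), (2/27) = -1.
Reciprocity: 5 ≡ 1 and 27 ≡ 3 (mod 4), so (5/27) = +(27/5).
Reduce top mod 5: now compute (2/5).
Pull out 2: since 5 ≡ 5 (mod 8), (2/5) = -1.
Reached (1/5) = 1. Collecting the sign flips along the way, the symbol is -1.

-1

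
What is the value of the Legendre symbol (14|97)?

-1

Euler's criterion: (14/97) ≡ 14^48 (mod 97).
14^2 ≡ 2 (mod 97)
14^4 ≡ 4 (mod 97)
14^8 ≡ 16 (mod 97)
14^16 ≡ 62 (mod 97)
14^32 ≡ 61 (mod 97)
14^48 = 14^(32+16) ≡ 96 (mod 97).
Result is 96 ≡ −1, so (14/97) = −1.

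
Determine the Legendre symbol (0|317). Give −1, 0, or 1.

Top reduces to 0: gcd > 1, so the symbol is 0.

0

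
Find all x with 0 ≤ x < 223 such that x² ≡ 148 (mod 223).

Since 223 ≡ 3 (mod 4), a square root of 148 is 148^((223+1)/4) = 148^56 mod 223.
Repeated squaring: 148^2≡50, 148^4≡47, 148^8≡202, 148^16≡218, 148^32≡25 (mod 223).
148^56 = 148^(32+16+8) ≡ 172 (mod 223).
Check: 172² = 29584 ≡ 148 (mod 223). The two roots are 51 and 172.

51, 172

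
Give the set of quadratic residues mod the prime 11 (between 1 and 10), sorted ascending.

1,3,4,5,9

Square k = 1,…,5 (k and 11−k give the same square):
1²=1, 2²=4, 3²=9, 4²≡5, 5²≡3 (mod 11).
So the quadratic residues mod 11 are {1, 3, 4, 5, 9}.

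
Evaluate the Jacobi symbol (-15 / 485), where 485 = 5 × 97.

First reduce: -15 ≡ 470 (mod 485).
Pull out 2: since 485 ≡ 5 (mod 8), (2/485) = -1.
Reciprocity: 235 ≡ 3 and 485 ≡ 1 (mod 4), so (235/485) = +(485/235).
Reduce top mod 235: now compute (15/235).
Reciprocity: 15 ≡ 3 and 235 ≡ 3 (mod 4), so (15/235) = −(235/15).
Reduce top mod 15: now compute (10/15).
Pull out 2: since 15 ≡ 7 (mod 8), (2/15) = +1.
Reciprocity: 5 ≡ 1 and 15 ≡ 3 (mod 4), so (5/15) = +(15/5).
Reduce top mod 5: now compute (0/5).
Top reduces to 0: gcd > 1, so the symbol is 0.

0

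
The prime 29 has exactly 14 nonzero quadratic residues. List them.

Square k = 1,…,14 (k and 29−k give the same square):
1²=1, 2²=4, 3²=9, 4²=16, 5²=25, 6²≡7, 7²≡20, 8²≡6, 9²≡23, 10²≡13, 11²≡5, 12²≡28, 13²≡24, 14²≡22 (mod 29).
So the quadratic residues mod 29 are {1, 4, 5, 6, 7, 9, 13, 16, 20, 22, 23, 24, 25, 28}.

1, 4, 5, 6, 7, 9, 13, 16, 20, 22, 23, 24, 25, 28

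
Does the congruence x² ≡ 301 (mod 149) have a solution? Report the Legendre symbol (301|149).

Euler's criterion: (301/149) ≡ 3^74 (mod 149).
3^2 ≡ 9 (mod 149)
3^4 ≡ 81 (mod 149)
3^8 ≡ 5 (mod 149)
3^16 ≡ 25 (mod 149)
3^32 ≡ 29 (mod 149)
3^64 ≡ 96 (mod 149)
3^74 = 3^(64+8+2) ≡ 148 (mod 149).
Result is 148 ≡ −1, so (301/149) = −1.

-1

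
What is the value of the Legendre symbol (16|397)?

Euler's criterion: (16/397) ≡ 16^198 (mod 397).
16^2 ≡ 256 (mod 397)
16^4 ≡ 31 (mod 397)
16^8 ≡ 167 (mod 397)
16^16 ≡ 99 (mod 397)
16^32 ≡ 273 (mod 397)
16^64 ≡ 290 (mod 397)
16^128 ≡ 333 (mod 397)
16^198 = 16^(128+64+4+2) ≡ 1 (mod 397).
Result is 1, so (16/397) = 1.

1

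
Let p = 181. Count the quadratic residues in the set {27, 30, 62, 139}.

3

(27/181) = +1 → QR.
(30/181) = -1 → non-residue.
(62/181) = +1 → QR.
(139/181) = +1 → QR.
Total quadratic residues among the 4: 3.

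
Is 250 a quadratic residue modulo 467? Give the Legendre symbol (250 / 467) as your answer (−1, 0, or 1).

Pull out 2: since 467 ≡ 3 (mod 8), (2/467) = -1.
Reciprocity: 125 ≡ 1 and 467 ≡ 3 (mod 4), so (125/467) = +(467/125).
Reduce top mod 125: now compute (92/125).
Pull out 2^2: since 125 ≡ 5 (mod 8), (2/125) = -1, so (2/125)^2 = +1.
Reciprocity: 23 ≡ 3 and 125 ≡ 1 (mod 4), so (23/125) = +(125/23).
Reduce top mod 23: now compute (10/23).
Pull out 2: since 23 ≡ 7 (mod 8), (2/23) = +1.
Reciprocity: 5 ≡ 1 and 23 ≡ 3 (mod 4), so (5/23) = +(23/5).
Reduce top mod 5: now compute (3/5).
Reciprocity: 3 ≡ 3 and 5 ≡ 1 (mod 4), so (3/5) = +(5/3).
Reduce top mod 3: now compute (2/3).
Pull out 2: since 3 ≡ 3 (mod 8), (2/3) = -1.
Reached (1/3) = 1. Collecting the sign flips along the way, the symbol is +1.

1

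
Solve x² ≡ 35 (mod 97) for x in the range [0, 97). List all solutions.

36, 61

97 ≡ 1 (mod 4), so we find a root by search.
Trying successive values, 36² = 1296 ≡ 35 (mod 97). The other root is 97 − 36 = 61.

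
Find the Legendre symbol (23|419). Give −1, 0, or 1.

Euler's criterion: (23/419) ≡ 23^209 (mod 419).
23^2 ≡ 110 (mod 419)
23^4 ≡ 368 (mod 419)
23^8 ≡ 87 (mod 419)
23^16 ≡ 27 (mod 419)
23^32 ≡ 310 (mod 419)
23^64 ≡ 149 (mod 419)
23^128 ≡ 413 (mod 419)
23^209 = 23^(128+64+16+1) ≡ 1 (mod 419).
Result is 1, so (23/419) = 1.

1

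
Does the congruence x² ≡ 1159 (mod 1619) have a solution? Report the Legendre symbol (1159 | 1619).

Reciprocity: 1159 ≡ 3 and 1619 ≡ 3 (mod 4), so (1159/1619) = −(1619/1159).
Reduce top mod 1159: now compute (460/1159).
Pull out 2^2: since 1159 ≡ 7 (mod 8), (2/1159) = +1, so (2/1159)^2 = +1.
Reciprocity: 115 ≡ 3 and 1159 ≡ 3 (mod 4), so (115/1159) = −(1159/115).
Reduce top mod 115: now compute (9/115).
Reciprocity: 9 ≡ 1 and 115 ≡ 3 (mod 4), so (9/115) = +(115/9).
Reduce top mod 9: now compute (7/9).
Reciprocity: 7 ≡ 3 and 9 ≡ 1 (mod 4), so (7/9) = +(9/7).
Reduce top mod 7: now compute (2/7).
Pull out 2: since 7 ≡ 7 (mod 8), (2/7) = +1.
Reached (1/7) = 1. Collecting the sign flips along the way, the symbol is +1.

1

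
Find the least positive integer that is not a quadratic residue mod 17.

(2/17) = +1, so 2 is a residue.
(3/17) = −1, so 3 is the smallest positive non-residue mod 17.

3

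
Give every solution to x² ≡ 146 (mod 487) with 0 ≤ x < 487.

111, 376

Since 487 ≡ 3 (mod 4), a square root of 146 is 146^((487+1)/4) = 146^122 mod 487.
Repeated squaring: 146^2≡375, 146^4≡369, 146^8≡288, 146^16≡154, 146^32≡340, 146^64≡181 (mod 487).
146^122 = 146^(64+32+16+8+2) ≡ 111 (mod 487).
Check: 111² = 12321 ≡ 146 (mod 487). The two roots are 111 and 376.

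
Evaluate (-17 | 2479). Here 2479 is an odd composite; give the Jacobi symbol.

First reduce: -17 ≡ 2462 (mod 2479).
Pull out 2: since 2479 ≡ 7 (mod 8), (2/2479) = +1.
Reciprocity: 1231 ≡ 3 and 2479 ≡ 3 (mod 4), so (1231/2479) = −(2479/1231).
Reduce top mod 1231: now compute (17/1231).
Reciprocity: 17 ≡ 1 and 1231 ≡ 3 (mod 4), so (17/1231) = +(1231/17).
Reduce top mod 17: now compute (7/17).
Reciprocity: 7 ≡ 3 and 17 ≡ 1 (mod 4), so (7/17) = +(17/7).
Reduce top mod 7: now compute (3/7).
Reciprocity: 3 ≡ 3 and 7 ≡ 3 (mod 4), so (3/7) = −(7/3).
Reduce top mod 3: now compute (1/3).
Reached (1/3) = 1. Collecting the sign flips along the way, the symbol is +1.

1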